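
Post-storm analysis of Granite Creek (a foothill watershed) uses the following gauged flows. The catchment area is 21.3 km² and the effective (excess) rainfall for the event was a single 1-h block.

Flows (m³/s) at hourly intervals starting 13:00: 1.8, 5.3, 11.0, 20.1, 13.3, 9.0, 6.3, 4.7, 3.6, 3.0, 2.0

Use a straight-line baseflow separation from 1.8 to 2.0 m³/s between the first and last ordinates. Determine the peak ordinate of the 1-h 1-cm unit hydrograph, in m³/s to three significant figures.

U_p ≈ 18.2 m³/s

Direct runoff: 0.00, 3.48, 9.16, 18.24, 11.42, 7.10, 4.38, 2.76, 1.64, 1.02, 0.00 m³/s; ΣQ_DR = 59.20 m³/s, peak = 18.24 m³/s.
Runoff depth d = ΣQ_DR·Δt / A = 59.20 × 3600 / (21.3 km²) = 10.01 mm.
The 1-cm UH is the DRH scaled by (10 mm)/d, so U_p = 18.24 × 10/10.01 = 18.2 m³/s.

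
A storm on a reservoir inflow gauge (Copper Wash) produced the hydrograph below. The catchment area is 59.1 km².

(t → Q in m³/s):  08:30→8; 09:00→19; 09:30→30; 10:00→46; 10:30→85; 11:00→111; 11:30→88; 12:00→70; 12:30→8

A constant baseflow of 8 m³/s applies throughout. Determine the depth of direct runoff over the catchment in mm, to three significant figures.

d ≈ 12.0 mm

Direct runoff: 0.0, 11.0, 22.0, 38.0, 77.0, 103.0, 80.0, 62.0, 0.0 m³/s; ΣQ_DR = 393.0 m³/s.
V = ΣQ_DR · Δt = 393.0 × 1800 s = 7.074 × 10^5 m³.
Over A = 59.1 km², depth = V / A = 12.0 mm.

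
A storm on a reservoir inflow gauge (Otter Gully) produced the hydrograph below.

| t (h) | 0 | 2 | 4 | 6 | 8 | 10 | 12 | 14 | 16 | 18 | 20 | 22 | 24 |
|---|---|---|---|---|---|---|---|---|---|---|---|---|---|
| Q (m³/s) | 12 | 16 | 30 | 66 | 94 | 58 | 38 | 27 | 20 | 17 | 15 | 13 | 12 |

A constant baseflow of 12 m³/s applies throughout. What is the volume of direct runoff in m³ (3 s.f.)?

Direct-runoff ordinates (Q − Q_b): 0.0, 4.0, 18.0, 54.0, 82.0, 46.0, 26.0, 15.0, 8.0, 5.0, 3.0, 1.0, 0.0 m³/s.
ΣQ_DR = 262.0 m³/s.
With Δt = 2 h = 7200 s, V = ΣQ_DR · Δt = 262.0 × 7200 = 1.89 × 10^6 m³.

V ≈ 1.89 × 10^6 m³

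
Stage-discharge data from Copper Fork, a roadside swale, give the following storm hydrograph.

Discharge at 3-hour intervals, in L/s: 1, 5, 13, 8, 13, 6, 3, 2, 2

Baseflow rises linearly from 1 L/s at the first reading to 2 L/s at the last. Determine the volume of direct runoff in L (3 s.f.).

Direct-runoff ordinates (Q − Q_b): 0.00, 3.88, 11.75, 6.62, 11.50, 4.38, 1.25, 0.12, 0.00 L/s.
ΣQ_DR = 39.50 L/s.
With Δt = 3 h = 10800 s, V = ΣQ_DR · Δt = 39.50 × 10800 = 4.27 × 10^5 L.

V ≈ 4.27 × 10^5 L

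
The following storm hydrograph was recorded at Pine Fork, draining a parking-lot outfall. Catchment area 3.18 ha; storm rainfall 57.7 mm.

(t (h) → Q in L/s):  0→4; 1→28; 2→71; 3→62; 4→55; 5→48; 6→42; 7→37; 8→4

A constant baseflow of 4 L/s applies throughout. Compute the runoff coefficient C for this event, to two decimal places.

ΣQ_DR = 315.0 L/s; V = ΣQ_DR·Δt = 1.134 × 10^6 L.
Runoff depth d = V / A = 35.66 mm.
C = d / P = 35.66 / 57.7 = 0.62.

C ≈ 0.62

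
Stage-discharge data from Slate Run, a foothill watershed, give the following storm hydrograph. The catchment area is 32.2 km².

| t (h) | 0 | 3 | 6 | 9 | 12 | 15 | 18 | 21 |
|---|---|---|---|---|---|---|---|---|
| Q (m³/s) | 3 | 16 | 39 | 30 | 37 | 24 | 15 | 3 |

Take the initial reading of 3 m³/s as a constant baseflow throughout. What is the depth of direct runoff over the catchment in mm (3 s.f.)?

d ≈ 48.0 mm

Direct runoff: 0.0, 13.0, 36.0, 27.0, 34.0, 21.0, 12.0, 0.0 m³/s; ΣQ_DR = 143.0 m³/s.
V = ΣQ_DR · Δt = 143.0 × 10800 s = 1.544 × 10^6 m³.
Over A = 32.2 km², depth = V / A = 48.0 mm.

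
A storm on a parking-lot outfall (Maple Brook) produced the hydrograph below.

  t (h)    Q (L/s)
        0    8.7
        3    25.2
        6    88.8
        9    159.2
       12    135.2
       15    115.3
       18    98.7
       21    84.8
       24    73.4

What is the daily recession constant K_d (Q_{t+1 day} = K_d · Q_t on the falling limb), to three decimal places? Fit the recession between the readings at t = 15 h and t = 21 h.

Between t = 15 h and t = 21 h the flow falls from 115.3 to 84.8 L/s over 2×3 h = 6 h.
Per-interval ratio K = (84.8/115.3)^(1/2) = 0.8576; K_d = K^(24/3) = 0.293.

K_d ≈ 0.293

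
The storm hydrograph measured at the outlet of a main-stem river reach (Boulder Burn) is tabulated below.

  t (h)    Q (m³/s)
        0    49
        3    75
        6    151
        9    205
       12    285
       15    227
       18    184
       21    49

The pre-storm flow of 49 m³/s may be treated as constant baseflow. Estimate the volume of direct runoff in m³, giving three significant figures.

Direct-runoff ordinates (Q − Q_b): 0.0, 26.0, 102.0, 156.0, 236.0, 178.0, 135.0, 0.0 m³/s.
ΣQ_DR = 833.0 m³/s.
With Δt = 3 h = 10800 s, V = ΣQ_DR · Δt = 833.0 × 10800 = 9.00 × 10^6 m³.

V ≈ 9.00 × 10^6 m³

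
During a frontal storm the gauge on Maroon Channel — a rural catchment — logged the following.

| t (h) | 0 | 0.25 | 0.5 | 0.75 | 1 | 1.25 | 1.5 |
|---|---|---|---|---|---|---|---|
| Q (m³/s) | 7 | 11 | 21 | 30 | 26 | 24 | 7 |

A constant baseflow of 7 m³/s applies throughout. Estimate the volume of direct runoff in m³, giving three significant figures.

Direct-runoff ordinates (Q − Q_b): 0.0, 4.0, 14.0, 23.0, 19.0, 17.0, 0.0 m³/s.
ΣQ_DR = 77.00 m³/s.
With Δt = 0.25 h = 900 s, V = ΣQ_DR · Δt = 77.00 × 900 = 69300 m³.

V ≈ 69300 m³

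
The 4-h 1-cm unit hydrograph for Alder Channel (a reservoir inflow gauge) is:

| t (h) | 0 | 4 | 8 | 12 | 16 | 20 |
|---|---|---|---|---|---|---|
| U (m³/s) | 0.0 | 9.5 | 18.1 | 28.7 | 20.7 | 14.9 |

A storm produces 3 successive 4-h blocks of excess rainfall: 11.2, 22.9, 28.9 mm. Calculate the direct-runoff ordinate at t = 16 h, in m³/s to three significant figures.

Q ≈ 141 m³/s

By discrete convolution, Q_j = Σ (P_i / 10 mm) · U_{j−i}.
At t = 16 h (j=4): Q = (11.2/10)·20.7 + (22.9/10)·28.7 + (28.9/10)·18.1 = 141 m³/s.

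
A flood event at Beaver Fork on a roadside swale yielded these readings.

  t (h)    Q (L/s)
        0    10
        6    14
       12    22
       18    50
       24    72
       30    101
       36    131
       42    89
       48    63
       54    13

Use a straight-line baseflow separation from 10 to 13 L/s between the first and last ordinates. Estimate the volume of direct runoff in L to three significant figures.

Direct-runoff ordinates (Q − Q_b): 0.00, 3.67, 11.33, 39.00, 60.67, 89.33, 119.00, 76.67, 50.33, 0.00 L/s.
ΣQ_DR = 450.0 L/s.
With Δt = 6 h = 21600 s, V = ΣQ_DR · Δt = 450.0 × 21600 = 9.72 × 10^6 L.

V ≈ 9.72 × 10^6 L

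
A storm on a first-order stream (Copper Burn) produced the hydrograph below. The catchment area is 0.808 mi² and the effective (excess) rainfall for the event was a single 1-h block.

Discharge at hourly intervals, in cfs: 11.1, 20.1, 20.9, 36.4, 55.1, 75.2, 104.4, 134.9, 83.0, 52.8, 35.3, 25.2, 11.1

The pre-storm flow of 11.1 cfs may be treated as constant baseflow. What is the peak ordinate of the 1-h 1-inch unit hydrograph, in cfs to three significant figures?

Direct runoff: 0.0, 9.0, 9.8, 25.3, 44.0, 64.1, 93.3, 123.8, 71.9, 41.7, 24.2, 14.1, 0.0 cfs; ΣQ_DR = 521.2 cfs, peak = 123.8 cfs.
Runoff depth d = ΣQ_DR·Δt / A = 521.2 × 3600 / (0.808 mi²) = 0.9996 in.
The 1-inch UH is the DRH scaled by (1 in)/d, so U_p = 123.8 × 1/0.9996 = 124 cfs.

U_p ≈ 124 cfs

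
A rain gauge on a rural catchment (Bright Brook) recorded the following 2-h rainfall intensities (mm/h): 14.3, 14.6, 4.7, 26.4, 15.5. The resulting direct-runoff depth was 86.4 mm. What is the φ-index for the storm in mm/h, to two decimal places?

Only the 4 blocks with intensity above φ contribute runoff: 14.3, 14.6, 26.4, 15.5 mm/h.
Σ(I−φ)·Δt = d  ⇒  (14.3+14.6+26.4+15.5 − 4φ)·2 = 86.4
φ = (70.80 − 86.4/2) / 4 = 6.90 mm/h.

φ ≈ 6.90 mm/h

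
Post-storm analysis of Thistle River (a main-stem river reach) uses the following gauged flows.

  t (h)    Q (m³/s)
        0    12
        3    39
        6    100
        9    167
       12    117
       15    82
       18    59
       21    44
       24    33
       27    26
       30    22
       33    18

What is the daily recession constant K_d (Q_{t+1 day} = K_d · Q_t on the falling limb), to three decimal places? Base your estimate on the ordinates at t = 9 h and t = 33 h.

Between t = 9 h and t = 33 h the flow falls from 167 to 18 m³/s over 8×3 h = 24 h.
Per-interval ratio K = (18/167)^(1/8) = 0.7570; K_d = K^(24/3) = 0.108.

K_d ≈ 0.108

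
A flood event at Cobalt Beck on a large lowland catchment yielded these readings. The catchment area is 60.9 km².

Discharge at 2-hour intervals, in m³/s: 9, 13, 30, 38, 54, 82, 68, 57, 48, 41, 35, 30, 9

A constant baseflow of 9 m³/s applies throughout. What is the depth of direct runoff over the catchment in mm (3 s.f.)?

d ≈ 46.9 mm

Direct runoff: 0.0, 4.0, 21.0, 29.0, 45.0, 73.0, 59.0, 48.0, 39.0, 32.0, 26.0, 21.0, 0.0 m³/s; ΣQ_DR = 397.0 m³/s.
V = ΣQ_DR · Δt = 397.0 × 7200 s = 2.858 × 10^6 m³.
Over A = 60.9 km², depth = V / A = 46.9 mm.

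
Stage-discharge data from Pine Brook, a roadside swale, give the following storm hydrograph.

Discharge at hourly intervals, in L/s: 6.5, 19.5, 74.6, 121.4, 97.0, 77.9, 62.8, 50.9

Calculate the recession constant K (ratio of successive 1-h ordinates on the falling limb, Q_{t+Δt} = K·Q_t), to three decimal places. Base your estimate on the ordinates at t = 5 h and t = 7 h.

K ≈ 0.808

Using the recession-limb readings at t = 5 h and t = 7 h: Q falls from 77.9 to 50.9 L/s over 2 intervals.
K = (Q₂/Q₁)^(1/2) = (50.9/77.9)^(1/2) = 0.808.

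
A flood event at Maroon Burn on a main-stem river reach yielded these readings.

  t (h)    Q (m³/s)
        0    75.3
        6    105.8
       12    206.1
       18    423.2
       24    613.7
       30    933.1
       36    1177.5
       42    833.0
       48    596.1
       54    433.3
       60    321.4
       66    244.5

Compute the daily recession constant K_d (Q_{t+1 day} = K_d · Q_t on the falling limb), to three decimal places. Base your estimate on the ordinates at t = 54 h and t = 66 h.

K_d ≈ 0.318

Between t = 54 h and t = 66 h the flow falls from 433.3 to 244.5 m³/s over 2×6 h = 12 h.
Per-interval ratio K = (244.5/433.3)^(1/2) = 0.7512; K_d = K^(24/6) = 0.318.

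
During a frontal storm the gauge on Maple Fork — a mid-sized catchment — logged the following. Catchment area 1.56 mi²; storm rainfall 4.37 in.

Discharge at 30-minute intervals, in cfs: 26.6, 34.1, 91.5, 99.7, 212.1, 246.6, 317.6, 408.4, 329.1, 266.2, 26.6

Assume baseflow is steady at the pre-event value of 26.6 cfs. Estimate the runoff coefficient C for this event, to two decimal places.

C ≈ 0.20

ΣQ_DR = 1766 cfs; V = ΣQ_DR·Δt = 3.179 × 10^6 ft³.
Runoff depth d = V / A = 0.8771 in.
C = d / P = 0.8771 / 4.37 = 0.20.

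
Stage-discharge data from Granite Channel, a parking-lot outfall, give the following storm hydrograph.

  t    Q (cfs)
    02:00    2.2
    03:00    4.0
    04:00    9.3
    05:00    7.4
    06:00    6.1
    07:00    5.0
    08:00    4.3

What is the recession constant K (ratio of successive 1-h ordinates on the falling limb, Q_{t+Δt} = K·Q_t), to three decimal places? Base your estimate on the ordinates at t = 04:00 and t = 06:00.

K ≈ 0.810

Using the recession-limb readings at t = 04:00 and t = 06:00: Q falls from 9.3 to 6.1 cfs over 2 intervals.
K = (Q₂/Q₁)^(1/2) = (6.1/9.3)^(1/2) = 0.810.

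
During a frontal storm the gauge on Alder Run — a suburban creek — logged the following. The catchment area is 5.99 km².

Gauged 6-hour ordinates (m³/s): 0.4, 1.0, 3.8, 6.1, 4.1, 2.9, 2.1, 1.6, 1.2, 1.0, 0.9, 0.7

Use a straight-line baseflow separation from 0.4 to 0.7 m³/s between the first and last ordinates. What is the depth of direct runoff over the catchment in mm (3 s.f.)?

d ≈ 69.2 mm

Direct runoff: 0.00, 0.57, 3.35, 5.62, 3.59, 2.36, 1.54, 1.01, 0.58, 0.35, 0.23, 0.00 m³/s; ΣQ_DR = 19.20 m³/s.
V = ΣQ_DR · Δt = 19.20 × 21600 s = 4.147 × 10^5 m³.
Over A = 5.99 km², depth = V / A = 69.2 mm.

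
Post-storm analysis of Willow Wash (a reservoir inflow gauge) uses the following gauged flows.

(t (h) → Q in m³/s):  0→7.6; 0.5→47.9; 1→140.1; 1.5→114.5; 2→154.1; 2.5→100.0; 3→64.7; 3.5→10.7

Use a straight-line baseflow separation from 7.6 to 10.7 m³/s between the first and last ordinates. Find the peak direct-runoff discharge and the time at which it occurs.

Q_p = 144.73 m³/s at t = 2 h

Subtracting baseflow gives direct-runoff ordinates: 0.00, 39.86, 131.61, 105.57, 144.73, 90.19, 54.44, 0.00 m³/s.
The maximum is 144.73 m³/s, occurring at the reading for t = 2 h.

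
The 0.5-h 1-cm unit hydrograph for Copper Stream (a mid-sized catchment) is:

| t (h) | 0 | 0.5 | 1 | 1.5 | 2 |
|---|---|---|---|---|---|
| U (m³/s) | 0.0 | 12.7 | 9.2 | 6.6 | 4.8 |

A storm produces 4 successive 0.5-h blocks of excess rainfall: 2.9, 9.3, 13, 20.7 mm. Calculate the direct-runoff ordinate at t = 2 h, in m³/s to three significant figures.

Q ≈ 45.8 m³/s

By discrete convolution, Q_j = Σ (P_i / 10 mm) · U_{j−i}.
At t = 2 h (j=4): Q = (2.9/10)·4.8 + (9.3/10)·6.6 + (13/10)·9.2 + (20.7/10)·12.7 = 45.8 m³/s.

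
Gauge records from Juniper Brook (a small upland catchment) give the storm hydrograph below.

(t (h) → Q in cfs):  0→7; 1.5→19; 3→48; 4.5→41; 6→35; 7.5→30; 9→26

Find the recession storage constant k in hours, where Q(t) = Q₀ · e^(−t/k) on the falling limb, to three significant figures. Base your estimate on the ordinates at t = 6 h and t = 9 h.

k ≈ 10.1 h

On the falling limb, Q drops from 35 to 26 cfs between t = 6 h and t = 9 h (Δt = 3 h).
k = −Δt / ln(Q₂/Q₁) = −3 / ln(26/35) = 10.1 h.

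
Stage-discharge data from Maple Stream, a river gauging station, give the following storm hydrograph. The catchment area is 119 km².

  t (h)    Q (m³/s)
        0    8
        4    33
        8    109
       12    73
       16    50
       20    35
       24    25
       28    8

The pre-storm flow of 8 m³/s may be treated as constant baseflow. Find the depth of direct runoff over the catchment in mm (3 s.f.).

Direct runoff: 0.0, 25.0, 101.0, 65.0, 42.0, 27.0, 17.0, 0.0 m³/s; ΣQ_DR = 277.0 m³/s.
V = ΣQ_DR · Δt = 277.0 × 14400 s = 3.989 × 10^6 m³.
Over A = 119 km², depth = V / A = 33.5 mm.

d ≈ 33.5 mm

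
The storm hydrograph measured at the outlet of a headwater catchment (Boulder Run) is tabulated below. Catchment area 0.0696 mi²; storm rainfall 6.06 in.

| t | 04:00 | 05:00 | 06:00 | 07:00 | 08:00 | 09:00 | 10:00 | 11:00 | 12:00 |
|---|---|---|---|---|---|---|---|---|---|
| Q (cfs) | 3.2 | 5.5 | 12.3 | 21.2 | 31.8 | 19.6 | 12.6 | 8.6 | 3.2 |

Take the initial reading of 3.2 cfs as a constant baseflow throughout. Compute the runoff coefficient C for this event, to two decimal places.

ΣQ_DR = 89.20 cfs; V = ΣQ_DR·Δt = 3.211 × 10^5 ft³.
Runoff depth d = V / A = 1.986 in.
C = d / P = 1.986 / 6.06 = 0.33.

C ≈ 0.33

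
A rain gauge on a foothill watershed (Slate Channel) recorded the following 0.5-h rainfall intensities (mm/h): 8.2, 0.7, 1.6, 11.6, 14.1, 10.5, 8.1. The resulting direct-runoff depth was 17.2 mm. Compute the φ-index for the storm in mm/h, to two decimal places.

φ ≈ 3.62 mm/h

Only the 5 blocks with intensity above φ contribute runoff: 8.2, 11.6, 14.1, 10.5, 8.1 mm/h.
Σ(I−φ)·Δt = d  ⇒  (8.2+11.6+14.1+10.5+8.1 − 5φ)·0.5 = 17.2
φ = (52.50 − 17.2/0.5) / 5 = 3.62 mm/h.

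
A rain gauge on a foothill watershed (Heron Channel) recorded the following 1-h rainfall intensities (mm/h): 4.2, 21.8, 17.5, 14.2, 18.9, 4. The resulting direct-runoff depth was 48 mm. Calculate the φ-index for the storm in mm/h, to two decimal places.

φ ≈ 6.10 mm/h

Only the 4 blocks with intensity above φ contribute runoff: 21.8, 17.5, 14.2, 18.9 mm/h.
Σ(I−φ)·Δt = d  ⇒  (21.8+17.5+14.2+18.9 − 4φ)·1 = 48
φ = (72.40 − 48/1) / 4 = 6.10 mm/h.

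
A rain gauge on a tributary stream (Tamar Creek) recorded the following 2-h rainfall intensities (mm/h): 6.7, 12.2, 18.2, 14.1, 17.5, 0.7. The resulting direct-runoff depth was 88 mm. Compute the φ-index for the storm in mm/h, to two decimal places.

Only the 5 blocks with intensity above φ contribute runoff: 6.7, 12.2, 18.2, 14.1, 17.5 mm/h.
Σ(I−φ)·Δt = d  ⇒  (6.7+12.2+18.2+14.1+17.5 − 5φ)·2 = 88
φ = (68.70 − 88/2) / 5 = 4.94 mm/h.

φ ≈ 4.94 mm/h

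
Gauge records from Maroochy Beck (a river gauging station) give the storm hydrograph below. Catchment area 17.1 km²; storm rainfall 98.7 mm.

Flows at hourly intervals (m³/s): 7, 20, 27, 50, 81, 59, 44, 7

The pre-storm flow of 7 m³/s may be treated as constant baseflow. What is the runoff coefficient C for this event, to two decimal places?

ΣQ_DR = 239.0 m³/s; V = ΣQ_DR·Δt = 8.604 × 10^5 m³.
Runoff depth d = V / A = 50.32 mm.
C = d / P = 50.32 / 98.7 = 0.51.

C ≈ 0.51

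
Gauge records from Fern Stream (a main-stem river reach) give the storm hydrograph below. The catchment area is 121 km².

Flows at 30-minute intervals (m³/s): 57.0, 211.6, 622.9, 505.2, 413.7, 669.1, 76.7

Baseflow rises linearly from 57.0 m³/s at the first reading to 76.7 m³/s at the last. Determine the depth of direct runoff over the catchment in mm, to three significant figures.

d ≈ 31.1 mm

Direct runoff: 0.00, 151.32, 559.33, 438.35, 343.57, 595.68, 0.00 m³/s; ΣQ_DR = 2088 m³/s.
V = ΣQ_DR · Δt = 2088 × 1800 s = 3.759 × 10^6 m³.
Over A = 121 km², depth = V / A = 31.1 mm.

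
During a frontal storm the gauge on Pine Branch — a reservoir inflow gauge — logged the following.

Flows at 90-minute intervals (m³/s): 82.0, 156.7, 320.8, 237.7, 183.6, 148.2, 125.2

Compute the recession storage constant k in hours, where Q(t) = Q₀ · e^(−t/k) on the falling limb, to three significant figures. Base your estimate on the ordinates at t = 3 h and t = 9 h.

k ≈ 6.38 h

On the falling limb, Q drops from 320.8 to 125.2 m³/s between t = 3 h and t = 9 h (Δt = 6 h).
k = −Δt / ln(Q₂/Q₁) = −6 / ln(125.2/320.8) = 6.38 h.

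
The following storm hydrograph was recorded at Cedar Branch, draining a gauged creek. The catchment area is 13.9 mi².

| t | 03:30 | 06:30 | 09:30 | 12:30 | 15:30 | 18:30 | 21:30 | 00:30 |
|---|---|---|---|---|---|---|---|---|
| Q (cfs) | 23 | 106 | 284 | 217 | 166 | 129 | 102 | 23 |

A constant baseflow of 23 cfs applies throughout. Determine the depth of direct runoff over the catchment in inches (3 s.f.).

d ≈ 0.290 in

Direct runoff: 0.0, 83.0, 261.0, 194.0, 143.0, 106.0, 79.0, 0.0 cfs; ΣQ_DR = 866.0 cfs.
V = ΣQ_DR · Δt = 866.0 × 10800 s = 9.353 × 10^6 ft³.
Over A = 13.9 mi², depth = V / A = 0.290 in.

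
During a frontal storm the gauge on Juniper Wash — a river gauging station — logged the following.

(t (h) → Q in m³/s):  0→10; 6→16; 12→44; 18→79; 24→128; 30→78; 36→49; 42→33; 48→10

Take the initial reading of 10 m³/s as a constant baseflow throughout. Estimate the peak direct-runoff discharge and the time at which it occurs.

Q_p = 118.0 m³/s at t = 24 h

Subtracting baseflow gives direct-runoff ordinates: 0.0, 6.0, 34.0, 69.0, 118.0, 68.0, 39.0, 23.0, 0.0 m³/s.
The maximum is 118.0 m³/s, occurring at the reading for t = 24 h.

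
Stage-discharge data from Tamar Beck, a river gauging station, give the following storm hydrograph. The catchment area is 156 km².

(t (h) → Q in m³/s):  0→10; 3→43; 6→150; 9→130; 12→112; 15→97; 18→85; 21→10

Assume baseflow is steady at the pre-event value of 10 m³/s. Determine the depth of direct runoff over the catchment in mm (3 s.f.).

d ≈ 38.6 mm

Direct runoff: 0.0, 33.0, 140.0, 120.0, 102.0, 87.0, 75.0, 0.0 m³/s; ΣQ_DR = 557.0 m³/s.
V = ΣQ_DR · Δt = 557.0 × 10800 s = 6.016 × 10^6 m³.
Over A = 156 km², depth = V / A = 38.6 mm.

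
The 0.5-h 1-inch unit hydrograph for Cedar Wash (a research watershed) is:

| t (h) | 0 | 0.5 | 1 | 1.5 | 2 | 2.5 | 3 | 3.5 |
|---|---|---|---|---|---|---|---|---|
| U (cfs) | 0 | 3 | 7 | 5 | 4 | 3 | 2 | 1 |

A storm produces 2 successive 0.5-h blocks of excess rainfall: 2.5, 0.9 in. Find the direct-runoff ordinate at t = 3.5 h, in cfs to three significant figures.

Q ≈ 4.30 cfs

By discrete convolution, Q_j = Σ (P_i / 1 in) · U_{j−i}.
At t = 3.5 h (j=7): Q = (2.5/1)·1 + (0.9/1)·2 = 4.30 cfs.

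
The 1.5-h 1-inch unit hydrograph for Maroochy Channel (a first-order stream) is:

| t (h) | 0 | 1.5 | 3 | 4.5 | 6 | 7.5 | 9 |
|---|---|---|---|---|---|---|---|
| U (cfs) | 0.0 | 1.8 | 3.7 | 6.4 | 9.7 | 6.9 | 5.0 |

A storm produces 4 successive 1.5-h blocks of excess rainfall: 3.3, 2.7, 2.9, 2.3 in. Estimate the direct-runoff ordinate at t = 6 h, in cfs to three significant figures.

By discrete convolution, Q_j = Σ (P_i / 1 in) · U_{j−i}.
At t = 6 h (j=4): Q = (3.3/1)·9.7 + (2.7/1)·6.4 + (2.9/1)·3.7 + (2.3/1)·1.8 = 64.2 cfs.

Q ≈ 64.2 cfs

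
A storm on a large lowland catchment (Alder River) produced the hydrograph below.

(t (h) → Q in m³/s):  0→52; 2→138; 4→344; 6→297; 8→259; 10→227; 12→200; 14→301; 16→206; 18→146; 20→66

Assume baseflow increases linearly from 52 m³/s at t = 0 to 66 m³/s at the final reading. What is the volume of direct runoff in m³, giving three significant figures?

Direct-runoff ordinates (Q − Q_b): 0.00, 84.60, 289.20, 240.80, 201.40, 168.00, 139.60, 239.20, 142.80, 81.40, 0.00 m³/s.
ΣQ_DR = 1587 m³/s.
With Δt = 2 h = 7200 s, V = ΣQ_DR · Δt = 1587 × 7200 = 1.14 × 10^7 m³.

V ≈ 1.14 × 10^7 m³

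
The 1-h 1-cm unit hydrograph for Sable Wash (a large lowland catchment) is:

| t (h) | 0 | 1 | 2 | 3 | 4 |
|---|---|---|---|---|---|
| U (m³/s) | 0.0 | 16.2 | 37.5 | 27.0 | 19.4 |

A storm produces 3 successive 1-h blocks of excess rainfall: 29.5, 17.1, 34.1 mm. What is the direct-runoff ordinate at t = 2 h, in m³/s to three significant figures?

By discrete convolution, Q_j = Σ (P_i / 10 mm) · U_{j−i}.
At t = 2 h (j=2): Q = (29.5/10)·37.5 + (17.1/10)·16.2 + (34.1/10)·0.0 = 138 m³/s.

Q ≈ 138 m³/s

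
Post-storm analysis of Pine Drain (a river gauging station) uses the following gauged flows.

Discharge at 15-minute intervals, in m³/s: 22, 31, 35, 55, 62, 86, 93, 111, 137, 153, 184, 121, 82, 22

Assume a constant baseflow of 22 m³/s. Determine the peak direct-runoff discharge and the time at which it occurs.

Q_p = 162.0 m³/s at t = 2.5 h

Subtracting baseflow gives direct-runoff ordinates: 0.0, 9.0, 13.0, 33.0, 40.0, 64.0, 71.0, 89.0, 115.0, 131.0, 162.0, 99.0, 60.0, 0.0 m³/s.
The maximum is 162.0 m³/s, occurring at the reading for t = 2.5 h.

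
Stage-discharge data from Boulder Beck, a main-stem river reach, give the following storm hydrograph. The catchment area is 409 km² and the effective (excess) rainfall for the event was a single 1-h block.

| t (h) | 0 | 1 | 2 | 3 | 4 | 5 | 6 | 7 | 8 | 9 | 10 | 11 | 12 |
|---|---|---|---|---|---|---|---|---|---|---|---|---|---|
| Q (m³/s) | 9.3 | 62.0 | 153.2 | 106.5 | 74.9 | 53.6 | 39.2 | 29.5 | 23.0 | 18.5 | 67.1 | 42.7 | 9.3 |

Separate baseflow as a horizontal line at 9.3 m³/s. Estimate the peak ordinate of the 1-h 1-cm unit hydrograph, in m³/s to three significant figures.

U_p ≈ 288 m³/s

Direct runoff: 0.0, 52.7, 143.9, 97.2, 65.6, 44.3, 29.9, 20.2, 13.7, 9.2, 57.8, 33.4, 0.0 m³/s; ΣQ_DR = 567.9 m³/s, peak = 143.9 m³/s.
Runoff depth d = ΣQ_DR·Δt / A = 567.9 × 3600 / (409 km²) = 4.999 mm.
The 1-cm UH is the DRH scaled by (10 mm)/d, so U_p = 143.9 × 10/4.999 = 288 m³/s.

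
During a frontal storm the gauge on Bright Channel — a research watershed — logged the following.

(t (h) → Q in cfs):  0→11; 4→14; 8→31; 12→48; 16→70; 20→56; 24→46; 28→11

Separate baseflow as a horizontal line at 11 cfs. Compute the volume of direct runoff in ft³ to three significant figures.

Direct-runoff ordinates (Q − Q_b): 0.0, 3.0, 20.0, 37.0, 59.0, 45.0, 35.0, 0.0 cfs.
ΣQ_DR = 199.0 cfs.
With Δt = 4 h = 14400 s, V = ΣQ_DR · Δt = 199.0 × 14400 = 2.87 × 10^6 ft³.

V ≈ 2.87 × 10^6 ft³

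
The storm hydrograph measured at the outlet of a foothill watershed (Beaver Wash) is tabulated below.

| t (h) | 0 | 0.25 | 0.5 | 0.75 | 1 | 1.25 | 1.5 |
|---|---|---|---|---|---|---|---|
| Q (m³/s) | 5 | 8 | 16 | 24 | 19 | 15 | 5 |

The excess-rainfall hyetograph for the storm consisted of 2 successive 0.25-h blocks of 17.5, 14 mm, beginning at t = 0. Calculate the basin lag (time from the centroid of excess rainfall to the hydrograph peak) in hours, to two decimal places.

Centroid of excess rainfall: t_c = Σ P_i·t̄_i / ΣP_i = 0.2361 h (block centres at 0.125, 0.375 h).
Hydrograph peak occurs at t = 0.75 h, so basin lag t_L = 0.75 − 0.2361 = 0.51 h.

t_L ≈ 0.51 h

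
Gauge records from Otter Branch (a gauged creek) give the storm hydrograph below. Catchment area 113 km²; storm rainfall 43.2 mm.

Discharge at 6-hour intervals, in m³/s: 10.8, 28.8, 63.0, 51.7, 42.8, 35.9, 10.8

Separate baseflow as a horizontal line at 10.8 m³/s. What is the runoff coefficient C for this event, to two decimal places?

ΣQ_DR = 168.2 m³/s; V = ΣQ_DR·Δt = 3.633 × 10^6 m³.
Runoff depth d = V / A = 32.15 mm.
C = d / P = 32.15 / 43.2 = 0.74.

C ≈ 0.74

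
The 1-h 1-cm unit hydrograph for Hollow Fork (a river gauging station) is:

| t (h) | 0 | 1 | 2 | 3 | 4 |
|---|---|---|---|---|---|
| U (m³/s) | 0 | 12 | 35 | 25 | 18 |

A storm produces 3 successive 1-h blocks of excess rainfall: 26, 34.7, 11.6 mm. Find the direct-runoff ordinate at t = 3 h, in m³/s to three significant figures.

By discrete convolution, Q_j = Σ (P_i / 10 mm) · U_{j−i}.
At t = 3 h (j=3): Q = (26/10)·25 + (34.7/10)·35 + (11.6/10)·12 = 200 m³/s.

Q ≈ 200 m³/s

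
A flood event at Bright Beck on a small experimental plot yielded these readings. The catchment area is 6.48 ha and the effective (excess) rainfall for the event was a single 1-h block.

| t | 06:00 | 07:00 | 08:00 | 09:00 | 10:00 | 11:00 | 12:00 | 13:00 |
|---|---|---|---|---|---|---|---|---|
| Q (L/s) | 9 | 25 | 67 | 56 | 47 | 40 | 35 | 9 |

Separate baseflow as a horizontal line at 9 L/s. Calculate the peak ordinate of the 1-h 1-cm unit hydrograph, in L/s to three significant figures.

U_p ≈ 48.3 L/s

Direct runoff: 0.0, 16.0, 58.0, 47.0, 38.0, 31.0, 26.0, 0.0 L/s; ΣQ_DR = 216.0 L/s, peak = 58.0 L/s.
Runoff depth d = ΣQ_DR·Δt / A = 216.0 × 3600 / (6.48 ha) = 12.00 mm.
The 1-cm UH is the DRH scaled by (10 mm)/d, so U_p = 58.0 × 10/12.00 = 48.3 L/s.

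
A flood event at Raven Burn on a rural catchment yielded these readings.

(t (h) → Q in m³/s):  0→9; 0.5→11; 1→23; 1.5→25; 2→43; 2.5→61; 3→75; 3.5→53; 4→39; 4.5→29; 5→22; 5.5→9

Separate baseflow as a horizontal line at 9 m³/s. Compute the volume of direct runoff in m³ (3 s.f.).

V ≈ 5.24 × 10^5 m³

Direct-runoff ordinates (Q − Q_b): 0.0, 2.0, 14.0, 16.0, 34.0, 52.0, 66.0, 44.0, 30.0, 20.0, 13.0, 0.0 m³/s.
ΣQ_DR = 291.0 m³/s.
With Δt = 0.5 h = 1800 s, V = ΣQ_DR · Δt = 291.0 × 1800 = 5.24 × 10^5 m³.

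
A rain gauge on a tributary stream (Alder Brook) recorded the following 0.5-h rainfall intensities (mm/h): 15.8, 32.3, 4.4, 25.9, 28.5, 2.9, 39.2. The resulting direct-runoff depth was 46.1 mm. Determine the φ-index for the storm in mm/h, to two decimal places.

φ ≈ 9.90 mm/h

Only the 5 blocks with intensity above φ contribute runoff: 15.8, 32.3, 25.9, 28.5, 39.2 mm/h.
Σ(I−φ)·Δt = d  ⇒  (15.8+32.3+25.9+28.5+39.2 − 5φ)·0.5 = 46.1
φ = (141.7 − 46.1/0.5) / 5 = 9.90 mm/h.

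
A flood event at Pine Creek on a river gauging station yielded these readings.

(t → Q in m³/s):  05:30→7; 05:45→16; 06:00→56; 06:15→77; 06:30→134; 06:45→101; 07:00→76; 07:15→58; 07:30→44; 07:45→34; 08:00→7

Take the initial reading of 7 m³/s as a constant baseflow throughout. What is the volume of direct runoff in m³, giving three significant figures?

V ≈ 4.80 × 10^5 m³

Direct-runoff ordinates (Q − Q_b): 0.0, 9.0, 49.0, 70.0, 127.0, 94.0, 69.0, 51.0, 37.0, 27.0, 0.0 m³/s.
ΣQ_DR = 533.0 m³/s.
With Δt = 0.25 h = 900 s, V = ΣQ_DR · Δt = 533.0 × 900 = 4.80 × 10^5 m³.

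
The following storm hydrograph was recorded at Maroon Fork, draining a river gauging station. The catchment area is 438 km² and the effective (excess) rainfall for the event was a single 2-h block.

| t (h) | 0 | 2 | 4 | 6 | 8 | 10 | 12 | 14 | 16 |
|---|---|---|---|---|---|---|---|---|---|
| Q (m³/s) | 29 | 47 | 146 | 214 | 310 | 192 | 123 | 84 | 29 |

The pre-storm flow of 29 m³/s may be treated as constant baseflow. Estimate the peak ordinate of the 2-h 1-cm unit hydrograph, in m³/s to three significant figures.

Direct runoff: 0.0, 18.0, 117.0, 185.0, 281.0, 163.0, 94.0, 55.0, 0.0 m³/s; ΣQ_DR = 913.0 m³/s, peak = 281.0 m³/s.
Runoff depth d = ΣQ_DR·Δt / A = 913.0 × 7200 / (438 km²) = 15.01 mm.
The 1-cm UH is the DRH scaled by (10 mm)/d, so U_p = 281.0 × 10/15.01 = 187 m³/s.

U_p ≈ 187 m³/s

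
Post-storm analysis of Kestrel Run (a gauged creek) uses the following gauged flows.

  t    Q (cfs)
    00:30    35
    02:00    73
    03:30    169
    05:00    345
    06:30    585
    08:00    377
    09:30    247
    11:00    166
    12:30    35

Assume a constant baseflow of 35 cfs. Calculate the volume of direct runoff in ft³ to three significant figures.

Direct-runoff ordinates (Q − Q_b): 0.0, 38.0, 134.0, 310.0, 550.0, 342.0, 212.0, 131.0, 0.0 cfs.
ΣQ_DR = 1717 cfs.
With Δt = 1.5 h = 5400 s, V = ΣQ_DR · Δt = 1717 × 5400 = 9.27 × 10^6 ft³.

V ≈ 9.27 × 10^6 ft³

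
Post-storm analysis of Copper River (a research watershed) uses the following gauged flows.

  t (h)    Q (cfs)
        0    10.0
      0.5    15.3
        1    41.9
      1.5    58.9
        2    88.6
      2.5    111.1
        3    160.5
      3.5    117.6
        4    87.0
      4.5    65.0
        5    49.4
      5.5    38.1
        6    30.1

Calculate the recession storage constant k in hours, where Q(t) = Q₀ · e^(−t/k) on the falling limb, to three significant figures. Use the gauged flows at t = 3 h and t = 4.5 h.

On the falling limb, Q drops from 160.5 to 65.0 cfs between t = 3 h and t = 4.5 h (Δt = 1.5 h).
k = −Δt / ln(Q₂/Q₁) = −1.5 / ln(65.0/160.5) = 1.66 h.

k ≈ 1.66 h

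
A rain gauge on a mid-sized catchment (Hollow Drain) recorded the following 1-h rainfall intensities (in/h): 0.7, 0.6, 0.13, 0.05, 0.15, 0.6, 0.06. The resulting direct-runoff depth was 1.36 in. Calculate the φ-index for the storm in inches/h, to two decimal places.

φ ≈ 0.18 in/h

Only the 3 blocks with intensity above φ contribute runoff: 0.7, 0.6, 0.6 in/h.
Σ(I−φ)·Δt = d  ⇒  (0.7+0.6+0.6 − 3φ)·1 = 1.36
φ = (1.900 − 1.36/1) / 3 = 0.18 in/h.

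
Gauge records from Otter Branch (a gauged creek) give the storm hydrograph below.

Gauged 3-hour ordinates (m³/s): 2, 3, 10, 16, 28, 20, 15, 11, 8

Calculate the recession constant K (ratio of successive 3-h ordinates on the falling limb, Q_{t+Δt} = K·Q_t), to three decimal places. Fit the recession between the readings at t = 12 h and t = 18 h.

K ≈ 0.732

Using the recession-limb readings at t = 12 h and t = 18 h: Q falls from 28 to 15 m³/s over 2 intervals.
K = (Q₂/Q₁)^(1/2) = (15/28)^(1/2) = 0.732.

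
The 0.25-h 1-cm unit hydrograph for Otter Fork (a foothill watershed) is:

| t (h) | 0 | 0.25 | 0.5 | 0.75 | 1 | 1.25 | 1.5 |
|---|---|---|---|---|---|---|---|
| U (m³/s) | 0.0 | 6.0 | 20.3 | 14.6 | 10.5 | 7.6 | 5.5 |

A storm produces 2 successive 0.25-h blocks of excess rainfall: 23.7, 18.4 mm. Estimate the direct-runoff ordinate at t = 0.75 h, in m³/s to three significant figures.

Q ≈ 72.0 m³/s

By discrete convolution, Q_j = Σ (P_i / 10 mm) · U_{j−i}.
At t = 0.75 h (j=3): Q = (23.7/10)·14.6 + (18.4/10)·20.3 = 72.0 m³/s.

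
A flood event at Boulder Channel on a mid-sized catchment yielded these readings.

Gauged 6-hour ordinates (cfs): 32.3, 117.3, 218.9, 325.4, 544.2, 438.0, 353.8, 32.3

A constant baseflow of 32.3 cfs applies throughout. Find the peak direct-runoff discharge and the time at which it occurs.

Q_p = 511.9 cfs at t = 24 h

Subtracting baseflow gives direct-runoff ordinates: 0.0, 85.0, 186.6, 293.1, 511.9, 405.7, 321.5, 0.0 cfs.
The maximum is 511.9 cfs, occurring at the reading for t = 24 h.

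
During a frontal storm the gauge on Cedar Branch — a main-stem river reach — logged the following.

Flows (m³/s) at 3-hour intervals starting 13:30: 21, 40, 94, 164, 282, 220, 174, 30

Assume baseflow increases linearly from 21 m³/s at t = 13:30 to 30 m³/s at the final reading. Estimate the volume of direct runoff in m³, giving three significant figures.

Direct-runoff ordinates (Q − Q_b): 0.00, 17.71, 70.43, 139.14, 255.86, 192.57, 145.29, 0.00 m³/s.
ΣQ_DR = 821.0 m³/s.
With Δt = 3 h = 10800 s, V = ΣQ_DR · Δt = 821.0 × 10800 = 8.87 × 10^6 m³.

V ≈ 8.87 × 10^6 m³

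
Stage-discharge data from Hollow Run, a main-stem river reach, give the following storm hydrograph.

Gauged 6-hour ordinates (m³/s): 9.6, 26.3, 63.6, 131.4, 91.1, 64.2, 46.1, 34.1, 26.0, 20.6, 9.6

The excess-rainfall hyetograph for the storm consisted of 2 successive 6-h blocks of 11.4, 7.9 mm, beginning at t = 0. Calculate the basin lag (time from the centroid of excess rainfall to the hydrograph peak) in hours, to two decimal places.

t_L ≈ 12.54 h

Centroid of excess rainfall: t_c = Σ P_i·t̄_i / ΣP_i = 5.4560 h (block centres at 3, 9 h).
Hydrograph peak occurs at t = 18 h, so basin lag t_L = 18 − 5.4560 = 12.54 h.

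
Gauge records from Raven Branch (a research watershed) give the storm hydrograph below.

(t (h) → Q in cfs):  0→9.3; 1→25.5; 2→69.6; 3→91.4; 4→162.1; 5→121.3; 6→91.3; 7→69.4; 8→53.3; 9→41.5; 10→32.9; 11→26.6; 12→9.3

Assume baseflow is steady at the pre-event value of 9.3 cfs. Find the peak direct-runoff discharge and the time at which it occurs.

Q_p = 152.8 cfs at t = 4 h

Subtracting baseflow gives direct-runoff ordinates: 0.0, 16.2, 60.3, 82.1, 152.8, 112.0, 82.0, 60.1, 44.0, 32.2, 23.6, 17.3, 0.0 cfs.
The maximum is 152.8 cfs, occurring at the reading for t = 4 h.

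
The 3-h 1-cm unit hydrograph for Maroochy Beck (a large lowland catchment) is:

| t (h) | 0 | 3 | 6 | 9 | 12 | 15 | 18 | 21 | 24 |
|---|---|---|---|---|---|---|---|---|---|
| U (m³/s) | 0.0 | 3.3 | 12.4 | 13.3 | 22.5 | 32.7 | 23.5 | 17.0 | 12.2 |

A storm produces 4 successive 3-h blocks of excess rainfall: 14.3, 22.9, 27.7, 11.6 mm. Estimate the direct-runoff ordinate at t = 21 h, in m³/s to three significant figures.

By discrete convolution, Q_j = Σ (P_i / 10 mm) · U_{j−i}.
At t = 21 h (j=7): Q = (14.3/10)·17.0 + (22.9/10)·23.5 + (27.7/10)·32.7 + (11.6/10)·22.5 = 195 m³/s.

Q ≈ 195 m³/s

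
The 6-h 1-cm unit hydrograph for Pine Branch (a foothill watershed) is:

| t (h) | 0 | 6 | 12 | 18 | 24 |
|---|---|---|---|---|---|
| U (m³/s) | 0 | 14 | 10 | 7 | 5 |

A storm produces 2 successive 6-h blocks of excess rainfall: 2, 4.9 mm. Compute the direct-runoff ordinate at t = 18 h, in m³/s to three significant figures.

By discrete convolution, Q_j = Σ (P_i / 10 mm) · U_{j−i}.
At t = 18 h (j=3): Q = (2/10)·7 + (4.9/10)·10 = 6.30 m³/s.

Q ≈ 6.30 m³/s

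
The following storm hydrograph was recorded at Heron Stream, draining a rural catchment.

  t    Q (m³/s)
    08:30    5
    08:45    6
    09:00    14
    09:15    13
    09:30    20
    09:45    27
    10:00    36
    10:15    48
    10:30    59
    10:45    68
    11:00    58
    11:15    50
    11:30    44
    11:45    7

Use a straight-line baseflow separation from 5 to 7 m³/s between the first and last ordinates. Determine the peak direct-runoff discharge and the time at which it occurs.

Subtracting baseflow gives direct-runoff ordinates: 0.00, 0.85, 8.69, 7.54, 14.38, 21.23, 30.08, 41.92, 52.77, 61.62, 51.46, 43.31, 37.15, 0.00 m³/s.
The maximum is 61.62 m³/s, occurring at the reading for t = 10:45.

Q_p = 61.62 m³/s at t = 10:45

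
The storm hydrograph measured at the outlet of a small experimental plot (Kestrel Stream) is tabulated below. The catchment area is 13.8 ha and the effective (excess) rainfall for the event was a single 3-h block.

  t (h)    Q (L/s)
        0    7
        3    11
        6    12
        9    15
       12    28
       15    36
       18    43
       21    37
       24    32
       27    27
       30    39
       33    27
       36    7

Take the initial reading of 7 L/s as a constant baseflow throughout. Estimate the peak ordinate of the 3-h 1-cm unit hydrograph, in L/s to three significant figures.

Direct runoff: 0.0, 4.0, 5.0, 8.0, 21.0, 29.0, 36.0, 30.0, 25.0, 20.0, 32.0, 20.0, 0.0 L/s; ΣQ_DR = 230.0 L/s, peak = 36.0 L/s.
Runoff depth d = ΣQ_DR·Δt / A = 230.0 × 10800 / (13.8 ha) = 18.00 mm.
The 1-cm UH is the DRH scaled by (10 mm)/d, so U_p = 36.0 × 10/18.00 = 20.0 L/s.

U_p ≈ 20.0 L/s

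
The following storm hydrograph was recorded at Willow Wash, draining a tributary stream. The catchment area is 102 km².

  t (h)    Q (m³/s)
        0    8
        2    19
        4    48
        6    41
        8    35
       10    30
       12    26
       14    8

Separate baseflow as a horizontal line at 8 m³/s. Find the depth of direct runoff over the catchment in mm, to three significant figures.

Direct runoff: 0.0, 11.0, 40.0, 33.0, 27.0, 22.0, 18.0, 0.0 m³/s; ΣQ_DR = 151.0 m³/s.
V = ΣQ_DR · Δt = 151.0 × 7200 s = 1.087 × 10^6 m³.
Over A = 102 km², depth = V / A = 10.7 mm.

d ≈ 10.7 mm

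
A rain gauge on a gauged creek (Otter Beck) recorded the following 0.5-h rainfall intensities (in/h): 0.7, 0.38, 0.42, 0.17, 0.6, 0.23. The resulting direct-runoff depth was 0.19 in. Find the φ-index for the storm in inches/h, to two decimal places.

Only the 2 blocks with intensity above φ contribute runoff: 0.7, 0.6 in/h.
Σ(I−φ)·Δt = d  ⇒  (0.7+0.6 − 2φ)·0.5 = 0.19
φ = (1.300 − 0.19/0.5) / 2 = 0.46 in/h.

φ ≈ 0.46 in/h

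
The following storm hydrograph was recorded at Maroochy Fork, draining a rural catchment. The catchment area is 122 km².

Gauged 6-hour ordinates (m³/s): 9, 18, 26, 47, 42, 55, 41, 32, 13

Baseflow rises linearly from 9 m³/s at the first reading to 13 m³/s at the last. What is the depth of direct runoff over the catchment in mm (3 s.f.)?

Direct runoff: 0.00, 8.50, 16.00, 36.50, 31.00, 43.50, 29.00, 19.50, 0.00 m³/s; ΣQ_DR = 184.0 m³/s.
V = ΣQ_DR · Δt = 184.0 × 21600 s = 3.974 × 10^6 m³.
Over A = 122 km², depth = V / A = 32.6 mm.

d ≈ 32.6 mm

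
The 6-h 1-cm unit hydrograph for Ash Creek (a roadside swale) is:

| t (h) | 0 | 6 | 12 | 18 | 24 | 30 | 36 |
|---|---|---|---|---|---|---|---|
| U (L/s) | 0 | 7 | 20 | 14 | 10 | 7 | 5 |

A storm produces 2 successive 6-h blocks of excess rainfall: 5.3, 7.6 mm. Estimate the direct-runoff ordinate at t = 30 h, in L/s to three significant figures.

By discrete convolution, Q_j = Σ (P_i / 10 mm) · U_{j−i}.
At t = 30 h (j=5): Q = (5.3/10)·7 + (7.6/10)·10 = 11.3 L/s.

Q ≈ 11.3 L/s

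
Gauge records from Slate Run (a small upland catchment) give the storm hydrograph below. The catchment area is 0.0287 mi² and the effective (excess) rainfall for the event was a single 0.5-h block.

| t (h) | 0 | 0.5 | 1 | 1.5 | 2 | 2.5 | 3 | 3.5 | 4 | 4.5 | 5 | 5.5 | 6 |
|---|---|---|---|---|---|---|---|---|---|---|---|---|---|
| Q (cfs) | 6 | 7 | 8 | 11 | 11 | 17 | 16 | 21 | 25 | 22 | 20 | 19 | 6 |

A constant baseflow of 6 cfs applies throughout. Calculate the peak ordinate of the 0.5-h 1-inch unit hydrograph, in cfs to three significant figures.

U_p ≈ 6.34 cfs

Direct runoff: 0.0, 1.0, 2.0, 5.0, 5.0, 11.0, 10.0, 15.0, 19.0, 16.0, 14.0, 13.0, 0.0 cfs; ΣQ_DR = 111.0 cfs, peak = 19.0 cfs.
Runoff depth d = ΣQ_DR·Δt / A = 111.0 × 1800 / (0.0287 mi²) = 2.997 in.
The 1-inch UH is the DRH scaled by (1 in)/d, so U_p = 19.0 × 1/2.997 = 6.34 cfs.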